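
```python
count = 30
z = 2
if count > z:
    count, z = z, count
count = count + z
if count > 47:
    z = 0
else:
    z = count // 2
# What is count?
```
Trace:
  count=30
  count=30, z=2
  count=2, z=30
  count=32, z=30
  count=32, z=16

Final answer: 32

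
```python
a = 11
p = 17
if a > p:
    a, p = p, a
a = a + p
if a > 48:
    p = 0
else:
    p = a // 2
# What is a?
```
Trace:
  a=11
  a=11, p=17
  a=11, p=17
  a=28, p=17
  a=28, p=14

Final answer: 28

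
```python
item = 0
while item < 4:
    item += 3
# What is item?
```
Trace:
  item=0
  item=3
  item=6

Final answer: 6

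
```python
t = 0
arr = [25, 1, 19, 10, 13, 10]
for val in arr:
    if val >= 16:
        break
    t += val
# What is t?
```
Trace:
  t=0
  t=0, val=25

Final answer: 0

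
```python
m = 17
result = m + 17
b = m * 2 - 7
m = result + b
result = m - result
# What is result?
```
Trace:
  m=17
  m=17, result=34
  m=17, result=34, b=27
  m=61, result=34, b=27
  m=61, result=27, b=27

Final answer: 27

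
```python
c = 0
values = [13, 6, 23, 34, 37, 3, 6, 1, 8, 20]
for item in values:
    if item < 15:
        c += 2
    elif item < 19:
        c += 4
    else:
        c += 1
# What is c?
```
Trace:
  c=0
  c=2, item=13
  c=4, item=6
  c=5, item=23
  c=6, item=34
  c=7, item=37
  c=9, item=3
  c=11, item=6
  c=13, item=1
  c=15, item=8
  c=16, item=20

Final answer: 16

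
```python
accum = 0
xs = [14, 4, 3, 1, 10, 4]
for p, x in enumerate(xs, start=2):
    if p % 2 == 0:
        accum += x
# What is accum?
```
Trace:
  accum=0
  accum=14, p=2, x=14
  accum=14, p=3, x=4
  accum=17, p=4, x=3
  accum=17, p=5, x=1
  accum=27, p=6, x=10
  accum=27, p=7, x=4

Final answer: 27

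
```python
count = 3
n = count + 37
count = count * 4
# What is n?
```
Trace:
  count=3
  count=3, n=40
  count=12, n=40

Final answer: 40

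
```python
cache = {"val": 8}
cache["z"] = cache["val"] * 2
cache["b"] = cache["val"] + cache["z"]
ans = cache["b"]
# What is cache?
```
Trace:
  cache={'val': 8}
  cache={'val': 8, 'z': 16}
  cache={'val': 8, 'z': 16, 'b': 24}
  cache={'val': 8, 'z': 16, 'b': 24}, ans=24

Final answer: {'val': 8, 'z': 16, 'b': 24}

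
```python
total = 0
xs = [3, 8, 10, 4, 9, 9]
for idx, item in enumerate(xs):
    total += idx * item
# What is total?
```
Trace:
  total=0
  total=0, idx=0, item=3
  total=8, idx=1, item=8
  total=28, idx=2, item=10
  total=40, idx=3, item=4
  total=76, idx=4, item=9
  total=121, idx=5, item=9

Final answer: 121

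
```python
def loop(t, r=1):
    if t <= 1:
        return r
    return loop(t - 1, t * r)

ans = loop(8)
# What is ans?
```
Call trace:
loop(t=8, r=1)
  loop(t=7, r=8)
    loop(t=6, r=56)
      loop(t=5, r=336)
        loop(t=4, r=1680)
          loop(t=3, r=6720)
            loop(t=2, r=20160)
              loop(t=1, r=40320)
              -> return 40320
            -> return 40320
          -> return 40320
        -> return 40320
      -> return 40320
    -> return 40320
  -> return 40320
-> return 40320

Final answer: 40320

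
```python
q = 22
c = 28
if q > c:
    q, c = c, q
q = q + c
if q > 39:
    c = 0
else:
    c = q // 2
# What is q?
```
Trace:
  q=22
  q=22, c=28
  q=22, c=28
  q=50, c=28
  q=50, c=0

Final answer: 50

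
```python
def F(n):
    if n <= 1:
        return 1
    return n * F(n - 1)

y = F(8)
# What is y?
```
Call trace:
F(n=8)
  F(n=7)
    F(n=6)
      F(n=5)
        F(n=4)
          F(n=3)
            F(n=2)
              F(n=1)
              -> return 1
            -> return 2
          -> return 6
        -> return 24
      -> return 120
    -> return 720
  -> return 5040
-> return 40320

Final answer: 40320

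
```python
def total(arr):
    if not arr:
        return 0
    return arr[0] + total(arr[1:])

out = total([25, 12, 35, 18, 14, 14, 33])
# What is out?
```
Call trace:
total(arr=[25, 12, 35, 18, 14, 14, 33])
  total(arr=[12, 35, 18, 14, 14, 33])
    total(arr=[35, 18, 14, 14, 33])
      total(arr=[18, 14, 14, 33])
        total(arr=[14, 14, 33])
          total(arr=[14, 33])
            total(arr=[33])
              total(arr=[])
              -> return 0
            -> return 33
          -> return 47
        -> return 61
      -> return 79
    -> return 114
  -> return 126
-> return 151

Final answer: 151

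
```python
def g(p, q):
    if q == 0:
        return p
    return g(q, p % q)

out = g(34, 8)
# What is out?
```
Call trace:
g(p=34, q=8)
  g(p=8, q=2)
    g(p=2, q=0)
    -> return 2
  -> return 2
-> return 2

Final answer: 2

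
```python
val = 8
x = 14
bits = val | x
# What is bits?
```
Trace:
  val=8
  val=8, x=14
  val=8, x=14, bits=14

Final answer: 14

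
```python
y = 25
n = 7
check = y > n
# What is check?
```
Trace:
  y=25
  y=25, n=7
  y=25, n=7, check=True

Final answer: True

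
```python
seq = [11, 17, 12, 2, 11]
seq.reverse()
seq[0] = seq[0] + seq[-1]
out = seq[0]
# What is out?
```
Trace:
  seq=[11, 17, 12, 2, 11]
  seq=[11, 2, 12, 17, 11]
  seq=[22, 2, 12, 17, 11]
  seq=[22, 2, 12, 17, 11], out=22

Final answer: 22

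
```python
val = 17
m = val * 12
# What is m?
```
Trace:
  val=17
  val=17, m=204

Final answer: 204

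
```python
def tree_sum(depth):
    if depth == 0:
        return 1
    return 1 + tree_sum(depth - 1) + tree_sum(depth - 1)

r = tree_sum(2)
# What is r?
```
Call trace (a repeated sub-call is expanded the first time; later identical calls just restate its return value):
tree_sum(depth=2)
  tree_sum(depth=1)
    tree_sum(depth=0)
    -> return 1
    tree_sum(depth=0)
    -> return 1
  -> return 3
  tree_sum(depth=1) -> return 3  (same call as traced above)
-> return 7

Final answer: 7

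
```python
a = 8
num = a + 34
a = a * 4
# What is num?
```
Trace:
  a=8
  a=8, num=42
  a=32, num=42

Final answer: 42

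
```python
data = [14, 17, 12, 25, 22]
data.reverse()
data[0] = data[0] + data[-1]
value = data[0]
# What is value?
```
Trace:
  data=[14, 17, 12, 25, 22]
  data=[22, 25, 12, 17, 14]
  data=[36, 25, 12, 17, 14]
  data=[36, 25, 12, 17, 14], value=36

Final answer: 36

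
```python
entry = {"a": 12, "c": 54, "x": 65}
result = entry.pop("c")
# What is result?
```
Trace:
  entry={'a': 12, 'c': 54, 'x': 65}
  entry={'a': 12, 'x': 65}, result=54

Final answer: 54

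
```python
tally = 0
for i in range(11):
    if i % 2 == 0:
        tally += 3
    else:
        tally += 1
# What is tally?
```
Trace:
  tally=0
  tally=3, i=0
  tally=4, i=1
  tally=7, i=2
  tally=8, i=3
  tally=11, i=4
  tally=12, i=5
  tally=15, i=6
  tally=16, i=7
  tally=19, i=8
  tally=20, i=9
  tally=23, i=10

Final answer: 23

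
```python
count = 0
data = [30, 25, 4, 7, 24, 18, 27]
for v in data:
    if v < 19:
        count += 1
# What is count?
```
Trace:
  count=0
  count=0, v=30
  count=0, v=25
  count=1, v=4
  count=2, v=7
  count=2, v=24
  count=3, v=18
  count=3, v=27

Final answer: 3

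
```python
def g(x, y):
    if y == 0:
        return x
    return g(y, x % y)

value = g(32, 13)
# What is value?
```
Call trace:
g(x=32, y=13)
  g(x=13, y=6)
    g(x=6, y=1)
      g(x=1, y=0)
      -> return 1
    -> return 1
  -> return 1
-> return 1

Final answer: 1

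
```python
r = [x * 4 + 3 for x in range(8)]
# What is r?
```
Trace:
  x=0
  x=1
  x=2
  x=3
  x=4
  x=5
  x=6
  x=7
  r=[3, 7, 11, 15, 19, 23, 27, 31]

Final answer: [3, 7, 11, 15, 19, 23, 27, 31]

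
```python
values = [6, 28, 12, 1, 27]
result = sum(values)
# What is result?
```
Trace:
  values=[6, 28, 12, 1, 27]
  values=[6, 28, 12, 1, 27], result=74

Final answer: 74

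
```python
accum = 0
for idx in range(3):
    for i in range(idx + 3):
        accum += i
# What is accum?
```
Trace:
  accum=0
  accum=0, idx=0, i=0
  accum=1, idx=0, i=1
  accum=3, idx=0, i=2
  accum=3, idx=1, i=0
  accum=4, idx=1, i=1
  accum=6, idx=1, i=2
  accum=9, idx=1, i=3
  accum=9, idx=2, i=0
  accum=10, idx=2, i=1
  accum=12, idx=2, i=2
  accum=15, idx=2, i=3
  accum=19, idx=2, i=4

Final answer: 19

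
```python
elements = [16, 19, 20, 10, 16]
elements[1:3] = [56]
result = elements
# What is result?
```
Trace:
  elements=[16, 19, 20, 10, 16]
  elements=[16, 56, 10, 16]
  elements=[16, 56, 10, 16], result=[16, 56, 10, 16]

Final answer: [16, 56, 10, 16]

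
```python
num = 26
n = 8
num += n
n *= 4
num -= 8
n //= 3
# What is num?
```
Trace:
  num=26
  num=26, n=8
  num=34, n=8
  num=34, n=32
  num=26, n=32
  num=26, n=10

Final answer: 26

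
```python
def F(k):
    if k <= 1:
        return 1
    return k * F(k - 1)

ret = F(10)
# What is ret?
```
Call trace:
F(k=10)
  F(k=9)
    F(k=8)
      F(k=7)
        F(k=6)
          F(k=5)
            F(k=4)
              F(k=3)
                F(k=2)
                  F(k=1)
                  -> return 1
                -> return 2
              -> return 6
            -> return 24
          -> return 120
        -> return 720
      -> return 5040
    -> return 40320
  -> return 362880
-> return 3628800

Final answer: 3628800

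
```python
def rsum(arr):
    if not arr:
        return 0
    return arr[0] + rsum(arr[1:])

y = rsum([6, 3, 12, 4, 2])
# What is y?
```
Call trace:
rsum(arr=[6, 3, 12, 4, 2])
  rsum(arr=[3, 12, 4, 2])
    rsum(arr=[12, 4, 2])
      rsum(arr=[4, 2])
        rsum(arr=[2])
          rsum(arr=[])
          -> return 0
        -> return 2
      -> return 6
    -> return 18
  -> return 21
-> return 27

Final answer: 27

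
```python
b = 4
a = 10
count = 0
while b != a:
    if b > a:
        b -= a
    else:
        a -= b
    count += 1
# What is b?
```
Trace:
  b=4
  b=4, a=10
  b=4, a=10, count=0
  b=4, a=6, count=1
  b=4, a=2, count=2
  b=2, a=2, count=3

Final answer: 2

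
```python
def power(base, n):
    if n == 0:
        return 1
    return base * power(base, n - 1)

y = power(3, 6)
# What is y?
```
Call trace:
power(base=3, n=6)
  power(base=3, n=5)
    power(base=3, n=4)
      power(base=3, n=3)
        power(base=3, n=2)
          power(base=3, n=1)
            power(base=3, n=0)
            -> return 1
          -> return 3
        -> return 9
      -> return 27
    -> return 81
  -> return 243
-> return 729

Final answer: 729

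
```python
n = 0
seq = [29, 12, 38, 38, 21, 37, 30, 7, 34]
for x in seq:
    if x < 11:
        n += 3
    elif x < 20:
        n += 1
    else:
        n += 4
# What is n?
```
Trace:
  n=0
  n=4, x=29
  n=5, x=12
  n=9, x=38
  n=13, x=38
  n=17, x=21
  n=21, x=37
  n=25, x=30
  n=28, x=7
  n=32, x=34

Final answer: 32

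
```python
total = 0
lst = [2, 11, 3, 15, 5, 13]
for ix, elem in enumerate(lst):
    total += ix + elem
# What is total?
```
Trace:
  total=0
  total=2, ix=0, elem=2
  total=14, ix=1, elem=11
  total=19, ix=2, elem=3
  total=37, ix=3, elem=15
  total=46, ix=4, elem=5
  total=64, ix=5, elem=13

Final answer: 64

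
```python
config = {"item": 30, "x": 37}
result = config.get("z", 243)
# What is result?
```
Trace:
  config={'item': 30, 'x': 37}
  config={'item': 30, 'x': 37}, result=243

Final answer: 243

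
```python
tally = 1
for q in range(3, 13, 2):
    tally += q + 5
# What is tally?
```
Trace:
  tally=1
  tally=9, q=3
  tally=19, q=5
  tally=31, q=7
  tally=45, q=9
  tally=61, q=11

Final answer: 61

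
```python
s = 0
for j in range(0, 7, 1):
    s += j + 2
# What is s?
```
Trace:
  s=0
  s=2, j=0
  s=5, j=1
  s=9, j=2
  s=14, j=3
  s=20, j=4
  s=27, j=5
  s=35, j=6

Final answer: 35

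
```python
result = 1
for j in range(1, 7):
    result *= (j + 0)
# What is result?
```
Trace:
  result=1
  result=1, j=1
  result=2, j=2
  result=6, j=3
  result=24, j=4
  result=120, j=5
  result=720, j=6

Final answer: 720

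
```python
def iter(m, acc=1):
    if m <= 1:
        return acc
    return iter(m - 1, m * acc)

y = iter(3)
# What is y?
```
Call trace:
iter(m=3, acc=1)
  iter(m=2, acc=3)
    iter(m=1, acc=6)
    -> return 6
  -> return 6
-> return 6

Final answer: 6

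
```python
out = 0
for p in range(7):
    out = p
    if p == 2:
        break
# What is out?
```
Trace:
  out=0
  out=0, p=0
  out=1, p=1
  out=2, p=2

Final answer: 2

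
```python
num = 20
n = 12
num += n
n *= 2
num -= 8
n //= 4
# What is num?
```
Trace:
  num=20
  num=20, n=12
  num=32, n=12
  num=32, n=24
  num=24, n=24
  num=24, n=6

Final answer: 24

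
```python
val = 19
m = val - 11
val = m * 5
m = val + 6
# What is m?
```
Trace:
  val=19
  val=19, m=8
  val=40, m=8
  val=40, m=46

Final answer: 46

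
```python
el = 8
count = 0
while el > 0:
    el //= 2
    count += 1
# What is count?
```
Trace:
  el=8
  el=8, count=0
  el=4, count=1
  el=2, count=2
  el=1, count=3
  el=0, count=4

Final answer: 4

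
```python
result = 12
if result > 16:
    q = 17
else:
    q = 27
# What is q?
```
Trace:
  result=12
  result=12, q=27

Final answer: 27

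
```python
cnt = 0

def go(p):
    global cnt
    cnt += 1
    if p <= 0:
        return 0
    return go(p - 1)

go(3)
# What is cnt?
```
Call trace:
go(p=3)
  go(p=2)
    go(p=1)
      go(p=0)
      -> return 0
    -> return 0
  -> return 0
-> return 0

cnt is incremented once per call. go is entered once for each p = 3, 2, 1, 0 (the p <= 0 call returns without recursing), i.e. 3 + 1 calls.
cnt = 4

Final answer: 4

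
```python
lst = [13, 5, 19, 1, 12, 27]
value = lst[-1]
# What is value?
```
Trace:
  lst=[13, 5, 19, 1, 12, 27]
  lst=[13, 5, 19, 1, 12, 27], value=27

Final answer: 27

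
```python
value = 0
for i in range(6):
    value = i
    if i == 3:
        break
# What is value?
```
Trace:
  value=0
  value=0, i=0
  value=1, i=1
  value=2, i=2
  value=3, i=3

Final answer: 3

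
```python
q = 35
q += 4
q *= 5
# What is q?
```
Trace:
  q=35
  q=39
  q=195

Final answer: 195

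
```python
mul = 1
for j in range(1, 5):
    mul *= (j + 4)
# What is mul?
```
Trace:
  mul=1
  mul=5, j=1
  mul=30, j=2
  mul=210, j=3
  mul=1680, j=4

Final answer: 1680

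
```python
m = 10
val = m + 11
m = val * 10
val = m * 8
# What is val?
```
Trace:
  m=10
  m=10, val=21
  m=210, val=21
  m=210, val=1680

Final answer: 1680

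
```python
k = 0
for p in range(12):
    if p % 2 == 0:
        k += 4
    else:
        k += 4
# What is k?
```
Trace:
  k=0
  k=4, p=0
  k=8, p=1
  k=12, p=2
  k=16, p=3
  k=20, p=4
  k=24, p=5
  k=28, p=6
  k=32, p=7
  k=36, p=8
  k=40, p=9
  k=44, p=10
  k=48, p=11

Final answer: 48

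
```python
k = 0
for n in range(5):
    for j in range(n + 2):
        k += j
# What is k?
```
Trace:
  k=0
  k=0, n=0, j=0
  k=1, n=0, j=1
  k=1, n=1, j=0
  k=2, n=1, j=1
  k=4, n=1, j=2
  k=4, n=2, j=0
  k=5, n=2, j=1
  k=7, n=2, j=2
  k=10, n=2, j=3
  k=10, n=3, j=0
  k=11, n=3, j=1
  k=13, n=3, j=2
  k=16, n=3, j=3
  k=20, n=3, j=4
  k=20, n=4, j=0
  k=21, n=4, j=1
  k=23, n=4, j=2
  k=26, n=4, j=3
  k=30, n=4, j=4
  k=35, n=4, j=5

Final answer: 35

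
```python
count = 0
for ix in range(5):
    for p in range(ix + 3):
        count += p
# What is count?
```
Trace:
  count=0
  count=0, ix=0, p=0
  count=1, ix=0, p=1
  count=3, ix=0, p=2
  count=3, ix=1, p=0
  count=4, ix=1, p=1
  count=6, ix=1, p=2
  count=9, ix=1, p=3
  count=9, ix=2, p=0
  count=10, ix=2, p=1
  count=12, ix=2, p=2
  count=15, ix=2, p=3
  count=19, ix=2, p=4
  count=19, ix=3, p=0
  count=20, ix=3, p=1
  count=22, ix=3, p=2
  count=25, ix=3, p=3
  count=29, ix=3, p=4
  count=34, ix=3, p=5
  count=34, ix=4, p=0
  count=35, ix=4, p=1
  count=37, ix=4, p=2
  count=40, ix=4, p=3
  count=44, ix=4, p=4
  count=49, ix=4, p=5
  count=55, ix=4, p=6

Final answer: 55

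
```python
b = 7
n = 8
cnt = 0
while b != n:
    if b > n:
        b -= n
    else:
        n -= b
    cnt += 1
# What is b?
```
Trace:
  b=7
  b=7, n=8
  b=7, n=8, cnt=0
  b=7, n=1, cnt=1
  b=6, n=1, cnt=2
  b=5, n=1, cnt=3
  b=4, n=1, cnt=4
  b=3, n=1, cnt=5
  b=2, n=1, cnt=6
  b=1, n=1, cnt=7

Final answer: 1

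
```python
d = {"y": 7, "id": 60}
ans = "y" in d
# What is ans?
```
Trace:
  d={'y': 7, 'id': 60}
  d={'y': 7, 'id': 60}, ans=True

Final answer: True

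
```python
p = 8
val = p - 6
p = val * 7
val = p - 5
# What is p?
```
Trace:
  p=8
  p=8, val=2
  p=14, val=2
  p=14, val=9

Final answer: 14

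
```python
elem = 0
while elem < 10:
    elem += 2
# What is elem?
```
Trace:
  elem=0
  elem=2
  elem=4
  elem=6
  elem=8
  elem=10

Final answer: 10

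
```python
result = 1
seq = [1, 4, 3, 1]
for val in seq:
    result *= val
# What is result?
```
Trace:
  result=1
  result=1, val=1
  result=4, val=4
  result=12, val=3
  result=12, val=1

Final answer: 12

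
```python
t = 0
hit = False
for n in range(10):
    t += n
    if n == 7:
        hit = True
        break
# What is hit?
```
Trace:
  t=0
  t=0, hit=False
  t=0, hit=False, n=0
  t=1, hit=False, n=1
  t=3, hit=False, n=2
  t=6, hit=False, n=3
  t=10, hit=False, n=4
  t=15, hit=False, n=5
  t=21, hit=False, n=6
  t=28, hit=True, n=7

Final answer: True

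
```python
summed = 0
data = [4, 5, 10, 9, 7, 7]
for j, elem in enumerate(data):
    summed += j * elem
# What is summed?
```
Trace:
  summed=0
  summed=0, j=0, elem=4
  summed=5, j=1, elem=5
  summed=25, j=2, elem=10
  summed=52, j=3, elem=9
  summed=80, j=4, elem=7
  summed=115, j=5, elem=7

Final answer: 115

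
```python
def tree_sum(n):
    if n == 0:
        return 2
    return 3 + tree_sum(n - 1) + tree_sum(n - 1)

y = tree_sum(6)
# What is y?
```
Call trace (a repeated sub-call is expanded the first time; later identical calls just restate its return value):
tree_sum(n=6)
  tree_sum(n=5)
    tree_sum(n=4)
      tree_sum(n=3)
        tree_sum(n=2)
          tree_sum(n=1)
            tree_sum(n=0)
            -> return 2
            tree_sum(n=0)
            -> return 2
          -> return 7
          tree_sum(n=1) -> return 7  (same call as traced above)
        -> return 17
        tree_sum(n=2) -> return 17  (same call as traced above)
      -> return 37
      tree_sum(n=3) -> return 37  (same call as traced above)
    -> return 77
    tree_sum(n=4) -> return 77  (same call as traced above)
  -> return 157
  tree_sum(n=5) -> return 157  (same call as traced above)
-> return 317

Final answer: 317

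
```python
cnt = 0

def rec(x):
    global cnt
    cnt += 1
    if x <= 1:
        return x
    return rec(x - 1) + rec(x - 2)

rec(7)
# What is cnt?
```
Call trace (a repeated sub-call is expanded the first time; later identical calls just restate its return value):
rec(x=7)
  rec(x=6)
    rec(x=5)
      rec(x=4)
        rec(x=3)
          rec(x=2)
            rec(x=1)
            -> return 1
            rec(x=0)
            -> return 0
          -> return 1
          rec(x=1)
          -> return 1
        -> return 2
        rec(x=2) -> return 1  (same call as traced above)
      -> return 3
      rec(x=3) -> return 2  (same call as traced above)
    -> return 5
    rec(x=4) -> return 3  (same call as traced above)
  -> return 8
  rec(x=5) -> return 5  (same call as traced above)
-> return 13

cnt is incremented once per call, so count the calls in each subtree. Let C(x) = number of calls made by rec(x).
C(0) = C(1) = 1 (base case, no recursion); C(x) = 1 + C(x - 1) + C(x - 2) otherwise.
C(2) = 1 + C(1) + C(0) = 1 + 1 + 1 = 3
C(3) = 1 + C(2) + C(1) = 1 + 3 + 1 = 5
C(4) = 1 + C(3) + C(2) = 1 + 5 + 3 = 9
C(5) = 1 + C(4) + C(3) = 1 + 9 + 5 = 15
C(6) = 1 + C(5) + C(4) = 1 + 15 + 9 = 25
C(7) = 1 + C(6) + C(5) = 1 + 25 + 15 = 41
cnt = C(7) = 41

Final answer: 41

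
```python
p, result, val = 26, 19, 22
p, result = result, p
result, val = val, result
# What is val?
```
Trace:
  p=26, result=19, val=22
  p=19, result=26, val=22
  p=19, result=22, val=26

Final answer: 26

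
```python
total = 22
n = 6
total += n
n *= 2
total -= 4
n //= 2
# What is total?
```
Trace:
  total=22
  total=22, n=6
  total=28, n=6
  total=28, n=12
  total=24, n=12
  total=24, n=6

Final answer: 24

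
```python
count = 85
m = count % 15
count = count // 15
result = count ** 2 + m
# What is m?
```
Trace:
  count=85
  count=85, m=10
  count=5, m=10
  count=5, m=10, result=35

Final answer: 10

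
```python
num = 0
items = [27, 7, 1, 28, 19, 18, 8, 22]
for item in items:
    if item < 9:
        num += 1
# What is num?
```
Trace:
  num=0
  num=0, item=27
  num=1, item=7
  num=2, item=1
  num=2, item=28
  num=2, item=19
  num=2, item=18
  num=3, item=8
  num=3, item=22

Final answer: 3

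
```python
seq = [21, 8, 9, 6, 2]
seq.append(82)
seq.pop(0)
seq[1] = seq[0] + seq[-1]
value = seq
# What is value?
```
Trace:
  seq=[21, 8, 9, 6, 2]
  seq=[21, 8, 9, 6, 2, 82]
  seq=[8, 9, 6, 2, 82]
  seq=[8, 90, 6, 2, 82]
  seq=[8, 90, 6, 2, 82], value=[8, 90, 6, 2, 82]

Final answer: [8, 90, 6, 2, 82]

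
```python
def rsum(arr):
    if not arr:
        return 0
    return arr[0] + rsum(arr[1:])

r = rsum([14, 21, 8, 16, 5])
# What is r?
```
Call trace:
rsum(arr=[14, 21, 8, 16, 5])
  rsum(arr=[21, 8, 16, 5])
    rsum(arr=[8, 16, 5])
      rsum(arr=[16, 5])
        rsum(arr=[5])
          rsum(arr=[])
          -> return 0
        -> return 5
      -> return 21
    -> return 29
  -> return 50
-> return 64

Final answer: 64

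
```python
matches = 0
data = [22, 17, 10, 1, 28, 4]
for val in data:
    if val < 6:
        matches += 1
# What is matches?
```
Trace:
  matches=0
  matches=0, val=22
  matches=0, val=17
  matches=0, val=10
  matches=1, val=1
  matches=1, val=28
  matches=2, val=4

Final answer: 2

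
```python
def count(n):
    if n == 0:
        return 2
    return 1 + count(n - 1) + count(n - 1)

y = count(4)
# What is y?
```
Call trace (a repeated sub-call is expanded the first time; later identical calls just restate its return value):
count(n=4)
  count(n=3)
    count(n=2)
      count(n=1)
        count(n=0)
        -> return 2
        count(n=0)
        -> return 2
      -> return 5
      count(n=1) -> return 5  (same call as traced above)
    -> return 11
    count(n=2) -> return 11  (same call as traced above)
  -> return 23
  count(n=3) -> return 23  (same call as traced above)
-> return 47

Final answer: 47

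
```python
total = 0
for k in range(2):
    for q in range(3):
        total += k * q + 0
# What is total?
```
Trace:
  total=0
  total=0, k=0, q=0
  total=0, k=0, q=1
  total=0, k=0, q=2
  total=0, k=1, q=0
  total=1, k=1, q=1
  total=3, k=1, q=2

Final answer: 3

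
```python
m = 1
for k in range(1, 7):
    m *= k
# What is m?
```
Trace:
  m=1
  m=1, k=1
  m=2, k=2
  m=6, k=3
  m=24, k=4
  m=120, k=5
  m=720, k=6

Final answer: 720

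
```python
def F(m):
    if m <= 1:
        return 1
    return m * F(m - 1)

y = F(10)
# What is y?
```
Call trace:
F(m=10)
  F(m=9)
    F(m=8)
      F(m=7)
        F(m=6)
          F(m=5)
            F(m=4)
              F(m=3)
                F(m=2)
                  F(m=1)
                  -> return 1
                -> return 2
              -> return 6
            -> return 24
          -> return 120
        -> return 720
      -> return 5040
    -> return 40320
  -> return 362880
-> return 3628800

Final answer: 3628800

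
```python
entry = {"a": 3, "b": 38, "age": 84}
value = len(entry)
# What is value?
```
Trace:
  entry={'a': 3, 'b': 38, 'age': 84}
  entry={'a': 3, 'b': 38, 'age': 84}, value=3

Final answer: 3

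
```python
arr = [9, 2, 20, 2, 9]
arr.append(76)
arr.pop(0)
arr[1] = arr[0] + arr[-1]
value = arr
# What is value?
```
Trace:
  arr=[9, 2, 20, 2, 9]
  arr=[9, 2, 20, 2, 9, 76]
  arr=[2, 20, 2, 9, 76]
  arr=[2, 78, 2, 9, 76]
  arr=[2, 78, 2, 9, 76], value=[2, 78, 2, 9, 76]

Final answer: [2, 78, 2, 9, 76]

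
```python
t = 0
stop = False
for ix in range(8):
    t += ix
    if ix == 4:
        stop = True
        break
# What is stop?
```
Trace:
  t=0
  t=0, stop=False
  t=0, stop=False, ix=0
  t=1, stop=False, ix=1
  t=3, stop=False, ix=2
  t=6, stop=False, ix=3
  t=10, stop=True, ix=4

Final answer: True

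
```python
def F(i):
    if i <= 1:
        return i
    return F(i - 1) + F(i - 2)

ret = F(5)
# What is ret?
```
Call trace (a repeated sub-call is expanded the first time; later identical calls just restate its return value):
F(i=5)
  F(i=4)
    F(i=3)
      F(i=2)
        F(i=1)
        -> return 1
        F(i=0)
        -> return 0
      -> return 1
      F(i=1)
      -> return 1
    -> return 2
    F(i=2) -> return 1  (same call as traced above)
  -> return 3
  F(i=3) -> return 2  (same call as traced above)
-> return 5

Final answer: 5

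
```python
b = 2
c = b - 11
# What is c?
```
Trace:
  b=2
  b=2, c=-9

Final answer: -9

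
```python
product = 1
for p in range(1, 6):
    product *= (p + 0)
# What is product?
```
Trace:
  product=1
  product=1, p=1
  product=2, p=2
  product=6, p=3
  product=24, p=4
  product=120, p=5

Final answer: 120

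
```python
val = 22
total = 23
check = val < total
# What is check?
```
Trace:
  val=22
  val=22, total=23
  val=22, total=23, check=True

Final answer: True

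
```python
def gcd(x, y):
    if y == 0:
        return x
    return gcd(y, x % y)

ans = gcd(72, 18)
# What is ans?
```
Call trace:
gcd(x=72, y=18)
  gcd(x=18, y=0)
  -> return 18
-> return 18

Final answer: 18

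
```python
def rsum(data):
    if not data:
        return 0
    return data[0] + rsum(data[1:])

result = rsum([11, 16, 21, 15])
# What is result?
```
Call trace:
rsum(data=[11, 16, 21, 15])
  rsum(data=[16, 21, 15])
    rsum(data=[21, 15])
      rsum(data=[15])
        rsum(data=[])
        -> return 0
      -> return 15
    -> return 36
  -> return 52
-> return 63

Final answer: 63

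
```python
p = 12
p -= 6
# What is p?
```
Trace:
  p=12
  p=6

Final answer: 6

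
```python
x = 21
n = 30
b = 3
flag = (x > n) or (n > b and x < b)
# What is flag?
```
Trace:
  x=21
  x=21, n=30
  x=21, n=30, b=3
  x=21, n=30, b=3, flag=False

Final answer: False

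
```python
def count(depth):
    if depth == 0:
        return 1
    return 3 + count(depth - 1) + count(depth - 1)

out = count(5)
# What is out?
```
Call trace (a repeated sub-call is expanded the first time; later identical calls just restate its return value):
count(depth=5)
  count(depth=4)
    count(depth=3)
      count(depth=2)
        count(depth=1)
          count(depth=0)
          -> return 1
          count(depth=0)
          -> return 1
        -> return 5
        count(depth=1) -> return 5  (same call as traced above)
      -> return 13
      count(depth=2) -> return 13  (same call as traced above)
    -> return 29
    count(depth=3) -> return 29  (same call as traced above)
  -> return 61
  count(depth=4) -> return 61  (same call as traced above)
-> return 125

Final answer: 125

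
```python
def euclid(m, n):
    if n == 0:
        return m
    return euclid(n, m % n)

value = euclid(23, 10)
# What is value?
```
Call trace:
euclid(m=23, n=10)
  euclid(m=10, n=3)
    euclid(m=3, n=1)
      euclid(m=1, n=0)
      -> return 1
    -> return 1
  -> return 1
-> return 1

Final answer: 1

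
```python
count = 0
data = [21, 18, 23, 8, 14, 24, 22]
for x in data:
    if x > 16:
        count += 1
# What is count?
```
Trace:
  count=0
  count=1, x=21
  count=2, x=18
  count=3, x=23
  count=3, x=8
  count=3, x=14
  count=4, x=24
  count=5, x=22

Final answer: 5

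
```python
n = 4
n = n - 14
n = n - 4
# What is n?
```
Trace:
  n=4
  n=-10
  n=-14

Final answer: -14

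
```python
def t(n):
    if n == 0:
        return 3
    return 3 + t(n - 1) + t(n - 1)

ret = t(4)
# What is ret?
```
Call trace (a repeated sub-call is expanded the first time; later identical calls just restate its return value):
t(n=4)
  t(n=3)
    t(n=2)
      t(n=1)
        t(n=0)
        -> return 3
        t(n=0)
        -> return 3
      -> return 9
      t(n=1) -> return 9  (same call as traced above)
    -> return 21
    t(n=2) -> return 21  (same call as traced above)
  -> return 45
  t(n=3) -> return 45  (same call as traced above)
-> return 93

Final answer: 93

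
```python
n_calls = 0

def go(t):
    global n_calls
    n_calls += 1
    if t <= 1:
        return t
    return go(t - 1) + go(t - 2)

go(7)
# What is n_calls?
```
Call trace (a repeated sub-call is expanded the first time; later identical calls just restate its return value):
go(t=7)
  go(t=6)
    go(t=5)
      go(t=4)
        go(t=3)
          go(t=2)
            go(t=1)
            -> return 1
            go(t=0)
            -> return 0
          -> return 1
          go(t=1)
          -> return 1
        -> return 2
        go(t=2) -> return 1  (same call as traced above)
      -> return 3
      go(t=3) -> return 2  (same call as traced above)
    -> return 5
    go(t=4) -> return 3  (same call as traced above)
  -> return 8
  go(t=5) -> return 5  (same call as traced above)
-> return 13

n_calls is incremented once per call, so count the calls in each subtree. Let C(t) = number of calls made by go(t).
C(0) = C(1) = 1 (base case, no recursion); C(t) = 1 + C(t - 1) + C(t - 2) otherwise.
C(2) = 1 + C(1) + C(0) = 1 + 1 + 1 = 3
C(3) = 1 + C(2) + C(1) = 1 + 3 + 1 = 5
C(4) = 1 + C(3) + C(2) = 1 + 5 + 3 = 9
C(5) = 1 + C(4) + C(3) = 1 + 9 + 5 = 15
C(6) = 1 + C(5) + C(4) = 1 + 15 + 9 = 25
C(7) = 1 + C(6) + C(5) = 1 + 25 + 15 = 41
n_calls = C(7) = 41

Final answer: 41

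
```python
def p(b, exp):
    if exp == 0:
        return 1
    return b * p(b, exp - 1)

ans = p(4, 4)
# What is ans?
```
Call trace:
p(b=4, exp=4)
  p(b=4, exp=3)
    p(b=4, exp=2)
      p(b=4, exp=1)
        p(b=4, exp=0)
        -> return 1
      -> return 4
    -> return 16
  -> return 64
-> return 256

Final answer: 256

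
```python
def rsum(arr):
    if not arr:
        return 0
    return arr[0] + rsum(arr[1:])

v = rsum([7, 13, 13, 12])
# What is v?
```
Call trace:
rsum(arr=[7, 13, 13, 12])
  rsum(arr=[13, 13, 12])
    rsum(arr=[13, 12])
      rsum(arr=[12])
        rsum(arr=[])
        -> return 0
      -> return 12
    -> return 25
  -> return 38
-> return 45

Final answer: 45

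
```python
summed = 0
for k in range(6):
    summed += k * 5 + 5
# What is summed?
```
Trace:
  summed=0
  summed=5, k=0
  summed=15, k=1
  summed=30, k=2
  summed=50, k=3
  summed=75, k=4
  summed=105, k=5

Final answer: 105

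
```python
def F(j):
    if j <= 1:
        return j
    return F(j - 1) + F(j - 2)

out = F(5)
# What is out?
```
Call trace (a repeated sub-call is expanded the first time; later identical calls just restate its return value):
F(j=5)
  F(j=4)
    F(j=3)
      F(j=2)
        F(j=1)
        -> return 1
        F(j=0)
        -> return 0
      -> return 1
      F(j=1)
      -> return 1
    -> return 2
    F(j=2) -> return 1  (same call as traced above)
  -> return 3
  F(j=3) -> return 2  (same call as traced above)
-> return 5

Final answer: 5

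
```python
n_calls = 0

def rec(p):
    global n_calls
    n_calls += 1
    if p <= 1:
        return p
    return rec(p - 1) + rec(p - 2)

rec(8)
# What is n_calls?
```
Call trace (a repeated sub-call is expanded the first time; later identical calls just restate its return value):
rec(p=8)
  rec(p=7)
    rec(p=6)
      rec(p=5)
        rec(p=4)
          rec(p=3)
            rec(p=2)
              rec(p=1)
              -> return 1
              rec(p=0)
              -> return 0
            -> return 1
            rec(p=1)
            -> return 1
          -> return 2
          rec(p=2) -> return 1  (same call as traced above)
        -> return 3
        rec(p=3) -> return 2  (same call as traced above)
      -> return 5
      rec(p=4) -> return 3  (same call as traced above)
    -> return 8
    rec(p=5) -> return 5  (same call as traced above)
  -> return 13
  rec(p=6) -> return 8  (same call as traced above)
-> return 21

n_calls is incremented once per call, so count the calls in each subtree. Let C(p) = number of calls made by rec(p).
C(0) = C(1) = 1 (base case, no recursion); C(p) = 1 + C(p - 1) + C(p - 2) otherwise.
C(2) = 1 + C(1) + C(0) = 1 + 1 + 1 = 3
C(3) = 1 + C(2) + C(1) = 1 + 3 + 1 = 5
C(4) = 1 + C(3) + C(2) = 1 + 5 + 3 = 9
C(5) = 1 + C(4) + C(3) = 1 + 9 + 5 = 15
C(6) = 1 + C(5) + C(4) = 1 + 15 + 9 = 25
C(7) = 1 + C(6) + C(5) = 1 + 25 + 15 = 41
C(8) = 1 + C(7) + C(6) = 1 + 41 + 25 = 67
n_calls = C(8) = 67

Final answer: 67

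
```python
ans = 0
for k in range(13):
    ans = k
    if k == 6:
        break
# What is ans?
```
Trace:
  ans=0
  ans=0, k=0
  ans=1, k=1
  ans=2, k=2
  ans=3, k=3
  ans=4, k=4
  ans=5, k=5
  ans=6, k=6

Final answer: 6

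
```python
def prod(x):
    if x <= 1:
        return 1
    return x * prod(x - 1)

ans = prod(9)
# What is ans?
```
Call trace:
prod(x=9)
  prod(x=8)
    prod(x=7)
      prod(x=6)
        prod(x=5)
          prod(x=4)
            prod(x=3)
              prod(x=2)
                prod(x=1)
                -> return 1
              -> return 2
            -> return 6
          -> return 24
        -> return 120
      -> return 720
    -> return 5040
  -> return 40320
-> return 362880

Final answer: 362880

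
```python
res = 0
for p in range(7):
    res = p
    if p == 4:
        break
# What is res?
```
Trace:
  res=0
  res=0, p=0
  res=1, p=1
  res=2, p=2
  res=3, p=3
  res=4, p=4

Final answer: 4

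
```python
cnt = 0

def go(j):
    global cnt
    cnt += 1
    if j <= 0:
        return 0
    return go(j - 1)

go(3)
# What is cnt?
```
Call trace:
go(j=3)
  go(j=2)
    go(j=1)
      go(j=0)
      -> return 0
    -> return 0
  -> return 0
-> return 0

cnt is incremented once per call. go is entered once for each j = 3, 2, 1, 0 (the j <= 0 call returns without recursing), i.e. 3 + 1 calls.
cnt = 4

Final answer: 4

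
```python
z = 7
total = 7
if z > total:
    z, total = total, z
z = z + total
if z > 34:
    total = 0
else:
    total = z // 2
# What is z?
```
Trace:
  z=7
  z=7, total=7
  z=7, total=7
  z=14, total=7
  z=14, total=7

Final answer: 14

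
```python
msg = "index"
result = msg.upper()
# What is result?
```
Trace:
  msg='index'
  msg='index', result='INDEX'

Final answer: 'INDEX'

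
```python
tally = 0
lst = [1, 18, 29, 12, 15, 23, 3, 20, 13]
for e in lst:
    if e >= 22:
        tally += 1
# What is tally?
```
Trace:
  tally=0
  tally=0, e=1
  tally=0, e=18
  tally=1, e=29
  tally=1, e=12
  tally=1, e=15
  tally=2, e=23
  tally=2, e=3
  tally=2, e=20
  tally=2, e=13

Final answer: 2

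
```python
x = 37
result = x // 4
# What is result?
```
Trace:
  x=37
  x=37, result=9

Final answer: 9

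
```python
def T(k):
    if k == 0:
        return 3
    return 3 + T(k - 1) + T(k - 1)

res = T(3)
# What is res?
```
Call trace (a repeated sub-call is expanded the first time; later identical calls just restate its return value):
T(k=3)
  T(k=2)
    T(k=1)
      T(k=0)
      -> return 3
      T(k=0)
      -> return 3
    -> return 9
    T(k=1) -> return 9  (same call as traced above)
  -> return 21
  T(k=2) -> return 21  (same call as traced above)
-> return 45

Final answer: 45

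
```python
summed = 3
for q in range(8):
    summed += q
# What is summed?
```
Trace:
  summed=3
  summed=3, q=0
  summed=4, q=1
  summed=6, q=2
  summed=9, q=3
  summed=13, q=4
  summed=18, q=5
  summed=24, q=6
  summed=31, q=7

Final answer: 31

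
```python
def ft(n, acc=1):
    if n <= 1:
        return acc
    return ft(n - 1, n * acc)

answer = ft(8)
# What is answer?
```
Call trace:
ft(n=8, acc=1)
  ft(n=7, acc=8)
    ft(n=6, acc=56)
      ft(n=5, acc=336)
        ft(n=4, acc=1680)
          ft(n=3, acc=6720)
            ft(n=2, acc=20160)
              ft(n=1, acc=40320)
              -> return 40320
            -> return 40320
          -> return 40320
        -> return 40320
      -> return 40320
    -> return 40320
  -> return 40320
-> return 40320

Final answer: 40320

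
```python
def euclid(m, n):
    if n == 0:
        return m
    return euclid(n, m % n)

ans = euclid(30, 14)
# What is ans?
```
Call trace:
euclid(m=30, n=14)
  euclid(m=14, n=2)
    euclid(m=2, n=0)
    -> return 2
  -> return 2
-> return 2

Final answer: 2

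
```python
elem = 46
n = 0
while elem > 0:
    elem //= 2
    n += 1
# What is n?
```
Trace:
  elem=46
  elem=46, n=0
  elem=23, n=1
  elem=11, n=2
  elem=5, n=3
  elem=2, n=4
  elem=1, n=5
  elem=0, n=6

Final answer: 6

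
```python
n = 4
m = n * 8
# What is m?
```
Trace:
  n=4
  n=4, m=32

Final answer: 32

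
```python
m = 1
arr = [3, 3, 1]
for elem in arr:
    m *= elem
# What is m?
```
Trace:
  m=1
  m=3, elem=3
  m=9, elem=3
  m=9, elem=1

Final answer: 9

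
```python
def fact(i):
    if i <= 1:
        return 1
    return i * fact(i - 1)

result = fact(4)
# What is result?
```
Call trace:
fact(i=4)
  fact(i=3)
    fact(i=2)
      fact(i=1)
      -> return 1
    -> return 2
  -> return 6
-> return 24

Final answer: 24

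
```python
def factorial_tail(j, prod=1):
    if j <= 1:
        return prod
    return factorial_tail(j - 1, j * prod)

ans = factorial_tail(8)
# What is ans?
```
Call trace:
factorial_tail(j=8, prod=1)
  factorial_tail(j=7, prod=8)
    factorial_tail(j=6, prod=56)
      factorial_tail(j=5, prod=336)
        factorial_tail(j=4, prod=1680)
          factorial_tail(j=3, prod=6720)
            factorial_tail(j=2, prod=20160)
              factorial_tail(j=1, prod=40320)
              -> return 40320
            -> return 40320
          -> return 40320
        -> return 40320
      -> return 40320
    -> return 40320
  -> return 40320
-> return 40320

Final answer: 40320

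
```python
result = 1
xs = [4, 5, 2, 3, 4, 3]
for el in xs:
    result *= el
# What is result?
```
Trace:
  result=1
  result=4, el=4
  result=20, el=5
  result=40, el=2
  result=120, el=3
  result=480, el=4
  result=1440, el=3

Final answer: 1440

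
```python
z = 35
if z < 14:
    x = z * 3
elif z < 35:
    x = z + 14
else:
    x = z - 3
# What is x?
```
Trace:
  z=35
  z=35, x=32

Final answer: 32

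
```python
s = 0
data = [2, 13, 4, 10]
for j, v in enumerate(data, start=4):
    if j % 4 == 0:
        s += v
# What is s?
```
Trace:
  s=0
  s=2, j=4, v=2
  s=2, j=5, v=13
  s=2, j=6, v=4
  s=2, j=7, v=10

Final answer: 2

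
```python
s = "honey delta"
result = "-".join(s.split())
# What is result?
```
Trace:
  s='honey delta'
  s='honey delta', result='honey-delta'

Final answer: 'honey-delta'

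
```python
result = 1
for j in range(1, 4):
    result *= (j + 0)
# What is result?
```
Trace:
  result=1
  result=1, j=1
  result=2, j=2
  result=6, j=3

Final answer: 6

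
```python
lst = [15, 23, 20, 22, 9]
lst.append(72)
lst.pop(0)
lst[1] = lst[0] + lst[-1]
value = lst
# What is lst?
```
Trace:
  lst=[15, 23, 20, 22, 9]
  lst=[15, 23, 20, 22, 9, 72]
  lst=[23, 20, 22, 9, 72]
  lst=[23, 95, 22, 9, 72]
  lst=[23, 95, 22, 9, 72], value=[23, 95, 22, 9, 72]

Final answer: [23, 95, 22, 9, 72]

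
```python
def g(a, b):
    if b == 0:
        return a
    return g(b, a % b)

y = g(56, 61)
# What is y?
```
Call trace:
g(a=56, b=61)
  g(a=61, b=56)
    g(a=56, b=5)
      g(a=5, b=1)
        g(a=1, b=0)
        -> return 1
      -> return 1
    -> return 1
  -> return 1
-> return 1

Final answer: 1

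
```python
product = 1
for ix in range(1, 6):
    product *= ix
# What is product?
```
Trace:
  product=1
  product=1, ix=1
  product=2, ix=2
  product=6, ix=3
  product=24, ix=4
  product=120, ix=5

Final answer: 120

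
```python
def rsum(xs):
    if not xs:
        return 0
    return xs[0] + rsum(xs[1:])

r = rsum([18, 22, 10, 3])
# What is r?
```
Call trace:
rsum(xs=[18, 22, 10, 3])
  rsum(xs=[22, 10, 3])
    rsum(xs=[10, 3])
      rsum(xs=[3])
        rsum(xs=[])
        -> return 0
      -> return 3
    -> return 13
  -> return 35
-> return 53

Final answer: 53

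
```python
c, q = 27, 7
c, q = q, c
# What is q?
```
Trace:
  c=27, q=7
  c=7, q=27

Final answer: 27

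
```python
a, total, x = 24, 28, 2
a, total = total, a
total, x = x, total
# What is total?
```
Trace:
  a=24, total=28, x=2
  a=28, total=24, x=2
  a=28, total=2, x=24

Final answer: 2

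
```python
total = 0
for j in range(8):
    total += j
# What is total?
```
Trace:
  total=0
  total=0, j=0
  total=1, j=1
  total=3, j=2
  total=6, j=3
  total=10, j=4
  total=15, j=5
  total=21, j=6
  total=28, j=7

Final answer: 28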